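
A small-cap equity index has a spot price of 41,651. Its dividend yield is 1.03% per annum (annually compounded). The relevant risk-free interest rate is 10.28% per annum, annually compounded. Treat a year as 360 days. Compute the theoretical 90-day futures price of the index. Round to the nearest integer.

42,573

F = S · (1+r)^T / (1+q)^T
= 41651 × 1.024765 / 1.002565 = 41651 × 1.022143
F = 42,573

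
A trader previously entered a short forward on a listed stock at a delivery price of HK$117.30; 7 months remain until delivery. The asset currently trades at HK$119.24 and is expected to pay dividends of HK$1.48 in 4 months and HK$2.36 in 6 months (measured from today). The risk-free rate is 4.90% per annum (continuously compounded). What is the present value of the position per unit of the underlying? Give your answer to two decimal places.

-HK$1.49

PV(remaining dividends) I = 1.48·e^(−0.0490·4/12) + 2.36·e^(−0.0490·6/12) = 3.7589
Current forward F = (S − I)·e^(rT) = (119.24 − 3.7589)·e^(0.0490·7/12) = 115.4811 × 1.028996 = 118.8296
Value (long) = (F − K)·e^(−rT) = (118.8296 − 117.30) × 0.971821 = 1.4865
Short position value = −(long value) = -HK$1.49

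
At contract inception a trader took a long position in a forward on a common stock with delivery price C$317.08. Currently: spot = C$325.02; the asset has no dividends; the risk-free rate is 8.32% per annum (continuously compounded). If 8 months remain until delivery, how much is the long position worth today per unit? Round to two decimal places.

C$25.05

Current fair forward for the remaining 8 months: F = S·e^(r·T), r = 0.0832
F = 325.02 · e^(0.0832 × 8/12) = 325.02 × 1.057034 = 343.5572
Value of long forward = (F − K)·e^(−rT) = (343.5572 − 317.08) · e^(−0.0832·8/12)
= 26.4772 × 0.946044 = 25.05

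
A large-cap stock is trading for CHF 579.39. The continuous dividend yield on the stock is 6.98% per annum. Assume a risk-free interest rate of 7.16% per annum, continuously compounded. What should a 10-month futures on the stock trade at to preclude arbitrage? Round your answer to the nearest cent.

CHF 580.26

F = S·e^((r − q)T) = 579.39 · e^((0.0716 − 0.0698) × 10/12)
= 579.39 · e^0.001500 = 579.39 × 1.001501
F = CHF 580.26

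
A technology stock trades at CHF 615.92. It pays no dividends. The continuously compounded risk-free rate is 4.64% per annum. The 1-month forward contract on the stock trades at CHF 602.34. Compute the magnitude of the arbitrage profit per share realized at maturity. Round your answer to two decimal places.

Fair forward: F* = S·e^(carry·T), with carry = r = 0.0464
F* = 615.92 · e^(0.0464 × 1/12) = 615.92 · e^0.003867 = 615.92 × 1.003874 = CHF 618.3061
Market CHF 602.34 < fair CHF 618.3061: forward underpriced → reverse cash-and-carry (short spot, go long the forward).
At maturity, profit = |F_mkt − F*| = |602.34 − 618.3061| = CHF 15.97 per share

CHF 15.97 per share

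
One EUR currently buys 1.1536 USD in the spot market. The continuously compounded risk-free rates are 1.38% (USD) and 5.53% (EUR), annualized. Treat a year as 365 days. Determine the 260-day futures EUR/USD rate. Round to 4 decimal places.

F = S·e^((r_USD − r_EUR)T) = 1.1536 · e^((0.0138 − 0.0553) × 260/365)
= 1.1536 · e^-0.029562 = 1.1536 × 0.970871
F = 1.1200 USD per EUR

1.1200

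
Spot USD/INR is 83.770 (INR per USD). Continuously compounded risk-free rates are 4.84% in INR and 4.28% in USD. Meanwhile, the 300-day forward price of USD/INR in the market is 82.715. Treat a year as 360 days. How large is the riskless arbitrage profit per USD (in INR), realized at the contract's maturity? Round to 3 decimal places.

1.447 per USD (in INR)

Fair forward: F* = S·e^(carry·T), with carry = (r_INR − r_USD) = 0.0484 − 0.0428 = 0.0056
F* = 83.770 · e^(0.0056 × 300/360) = 83.770 · e^0.004667 = 83.770 × 1.004678 = 84.1619
Market 82.715 < fair 84.1619: forward underpriced → reverse cash-and-carry (short spot, go long the forward).
At maturity, profit = |F_mkt − F*| = |82.715 − 84.1619| = 1.447 per USD (in INR)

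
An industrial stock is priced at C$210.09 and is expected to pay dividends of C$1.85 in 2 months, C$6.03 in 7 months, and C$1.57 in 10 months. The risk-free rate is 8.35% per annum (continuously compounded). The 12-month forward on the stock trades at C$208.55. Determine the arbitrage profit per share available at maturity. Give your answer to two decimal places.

C$10.02 per share

PV(dividends) I = 1.85·e^(−0.0835·2/12) + 6.03·e^(−0.0835·7/12) + 1.57·e^(−0.0835·10/12) = 9.0322
Fair forward F* = (S − I)·e^(rT) = (210.09 − 9.0322)·e^0.083500 = 201.0578 × 1.087085 = 218.5669
Market C$208.55 < fair 218.5669: forward underpriced → reverse cash-and-carry (short the stock, invest proceeds at r, pay the dividends, go long the forward).
Profit at T = |F_mkt − F*| = |208.55 − 218.5669| = C$10.02 per share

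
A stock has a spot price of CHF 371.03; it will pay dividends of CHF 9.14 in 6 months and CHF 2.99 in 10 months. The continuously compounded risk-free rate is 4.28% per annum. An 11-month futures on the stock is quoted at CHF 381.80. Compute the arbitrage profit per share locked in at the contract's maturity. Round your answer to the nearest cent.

CHF 8.23 per share

PV(dividends) I = 9.14·e^(−0.0428·6/12) + 2.99·e^(−0.0428·10/12) = 11.8317
Fair futures F* = (S − I)·e^(rT) = (371.03 − 11.8317)·e^0.039233 = 359.1983 × 1.040013 = 373.5709
Market CHF 381.80 > fair 373.5709: forward overpriced → cash-and-carry (borrow at r, buy the stock and collect the dividends, short the forward).
Profit at T = |F_mkt − F*| = |381.80 − 373.5709| = CHF 8.23 per share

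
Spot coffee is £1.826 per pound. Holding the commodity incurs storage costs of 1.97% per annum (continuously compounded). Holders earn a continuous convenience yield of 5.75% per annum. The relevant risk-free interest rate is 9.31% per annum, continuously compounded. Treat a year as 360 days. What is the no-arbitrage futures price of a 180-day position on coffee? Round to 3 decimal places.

£1.877 per pound

Net carry = r + u − y = 0.0931 + 0.0197 − 0.0575 = 0.0553
F = S·e^((r+u−y)T) = 1.826 · e^(0.0553 × 180/360) = 1.826 · e^0.027650
= 1.826 × 1.028036 = £1.877 per pound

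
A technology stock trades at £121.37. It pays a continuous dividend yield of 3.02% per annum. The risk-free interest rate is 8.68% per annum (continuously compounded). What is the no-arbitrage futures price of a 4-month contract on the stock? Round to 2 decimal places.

£123.68

F = S·e^((r − q)T) = 121.37 · e^((0.0868 − 0.0302) × 4/12)
= 121.37 · e^0.018867 = 121.37 × 1.019046
F = £123.68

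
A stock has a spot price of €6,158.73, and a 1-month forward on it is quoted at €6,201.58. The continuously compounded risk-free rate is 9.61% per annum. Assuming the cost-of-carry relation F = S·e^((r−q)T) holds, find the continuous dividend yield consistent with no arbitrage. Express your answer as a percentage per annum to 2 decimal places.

1.29%

From F = S·e^((r−q)T): (r − q) = ln(F/S)/T
ln(6201.58/6158.73) = ln(1.006958) = 0.006934
(r − q) = 0.006934 / (1/12) = 0.083208
q = r − ln(F/S)/T = 0.0961 − 0.083208 = 0.012892
q = 1.29%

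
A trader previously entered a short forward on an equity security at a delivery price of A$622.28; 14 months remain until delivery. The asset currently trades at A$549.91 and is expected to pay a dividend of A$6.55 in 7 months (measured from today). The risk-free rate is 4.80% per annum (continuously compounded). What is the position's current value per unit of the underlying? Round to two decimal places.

A$44.85

PV(remaining dividends) I = 6.55·e^(−0.0480·7/12) = 6.3691
Current forward F = (S − I)·e^(rT) = (549.91 − 6.3691)·e^(0.0480·14/12) = 543.5409 × 1.057598 = 574.8478
Value (long) = (F − K)·e^(−rT) = (574.8478 − 622.28) × 0.945539 = -44.8490
Short position value = −(long value) = A$44.85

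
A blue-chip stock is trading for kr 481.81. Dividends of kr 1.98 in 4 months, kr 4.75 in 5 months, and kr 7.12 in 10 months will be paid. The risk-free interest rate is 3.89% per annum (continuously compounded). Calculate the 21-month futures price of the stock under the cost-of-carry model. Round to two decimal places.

PV(dividends) I = 1.98·e^(−0.0389·4/12) + 4.75·e^(−0.0389·5/12) + 7.12·e^(−0.0389·10/12)
I = 1.9545 + 4.6736 + 6.8929 = 13.5210
F = (S − I)·e^(rT) = (481.81 − 13.5210) · e^(0.0389·21/12)
= 468.2890 · e^0.068075 = 468.2890 × 1.070446 = kr 501.28

kr 501.28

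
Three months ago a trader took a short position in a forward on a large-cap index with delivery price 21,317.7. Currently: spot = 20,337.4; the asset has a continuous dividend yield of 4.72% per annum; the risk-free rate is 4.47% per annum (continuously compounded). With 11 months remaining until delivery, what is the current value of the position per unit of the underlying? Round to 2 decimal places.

Current fair forward for the remaining 11 months: F = S·e^((r − q)·T), (r − q) = 0.0447 − 0.0472 = -0.0025
F = 20337.4 · e^(-0.0025 × 11/12) = 20337.4 × 0.99771096 = 20290.8469
Value of long forward = (F − K)·e^(−rT) = (20290.8469 − 21317.7) · e^(−0.0447·11/12)
= -1026.8531 × 0.95985313 = -985.63
Short position value = −(long value) = 985.63

985.63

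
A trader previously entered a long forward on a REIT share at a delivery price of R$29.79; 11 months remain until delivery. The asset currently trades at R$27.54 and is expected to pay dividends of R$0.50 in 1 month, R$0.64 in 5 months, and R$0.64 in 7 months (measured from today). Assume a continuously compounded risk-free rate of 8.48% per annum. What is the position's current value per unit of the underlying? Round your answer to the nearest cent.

-R$1.75

PV(remaining dividends) I = 0.50·e^(−0.0848·1/12) + 0.64·e^(−0.0848·5/12) + 0.64·e^(−0.0848·7/12) = 1.7234
Current forward F = (S − I)·e^(rT) = (27.54 − 1.7234)·e^(0.0848·11/12) = 25.8166 × 1.080834 = 27.9035
Value (long) = (F − K)·e^(−rT) = (27.9035 − 29.79) × 0.925211 = -1.7454
Value = -R$1.75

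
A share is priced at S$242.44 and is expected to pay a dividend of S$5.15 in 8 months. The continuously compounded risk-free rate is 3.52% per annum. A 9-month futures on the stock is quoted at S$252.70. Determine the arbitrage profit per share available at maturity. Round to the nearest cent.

PV(dividends) I = 5.15·e^(−0.0352·8/12) = 5.0306
Fair futures F* = (S − I)·e^(rT) = (242.44 − 5.0306)·e^0.026400 = 237.4094 × 1.026752 = 243.7606
Market S$252.70 > fair 243.7606: forward overpriced → cash-and-carry (borrow at r, buy the stock and collect the dividends, short the forward).
Profit at T = |F_mkt − F*| = |252.70 − 243.7606| = S$8.94 per share

S$8.94 per share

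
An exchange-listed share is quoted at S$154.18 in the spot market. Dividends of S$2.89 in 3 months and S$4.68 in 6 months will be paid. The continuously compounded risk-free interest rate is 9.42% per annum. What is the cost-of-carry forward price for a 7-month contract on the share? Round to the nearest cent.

PV(dividends) I = 2.89·e^(−0.0942·3/12) + 4.68·e^(−0.0942·6/12)
I = 2.8227 + 4.4647 = 7.2874
F = (S − I)·e^(rT) = (154.18 − 7.2874) · e^(0.0942·7/12)
= 146.8926 · e^0.054950 = 146.8926 × 1.056488 = S$155.19

S$155.19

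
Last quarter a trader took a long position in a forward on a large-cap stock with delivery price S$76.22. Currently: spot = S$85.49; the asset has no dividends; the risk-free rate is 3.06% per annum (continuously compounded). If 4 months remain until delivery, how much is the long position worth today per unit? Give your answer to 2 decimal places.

Current fair forward for the remaining 4 months: F = S·e^(r·T), r = 0.0306
F = 85.49 · e^(0.0306 × 4/12) = 85.49 × 1.010252 = 86.3664
Value of long forward = (F − K)·e^(−rT) = (86.3664 − 76.22) · e^(−0.0306·4/12)
= 10.1464 × 0.989852 = 10.04

S$10.04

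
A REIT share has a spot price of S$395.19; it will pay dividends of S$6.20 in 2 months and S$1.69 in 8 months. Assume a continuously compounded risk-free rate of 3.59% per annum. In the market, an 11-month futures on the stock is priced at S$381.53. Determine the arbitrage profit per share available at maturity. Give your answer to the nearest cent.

S$18.81 per share

PV(dividends) I = 6.20·e^(−0.0359·2/12) + 1.69·e^(−0.0359·8/12) = 7.8130
Fair futures F* = (S − I)·e^(rT) = (395.19 − 7.8130)·e^0.032908 = 387.3770 × 1.033455 = 400.3367
Market S$381.53 < fair 400.3367: forward underpriced → reverse cash-and-carry (short the stock, invest proceeds at r, pay the dividends, go long the forward).
Profit at T = |F_mkt − F*| = |381.53 − 400.3367| = S$18.81 per share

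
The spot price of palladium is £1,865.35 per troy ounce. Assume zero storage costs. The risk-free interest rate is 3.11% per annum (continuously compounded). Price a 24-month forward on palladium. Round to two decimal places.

£1,985.06 per troy ounce

F = S·e^(rT) = 1865.35 · e^(0.0311 × 24/12) = 1865.35 · e^0.06220000
= 1865.35 × 1.06417516 = £1,985.06 per troy ounce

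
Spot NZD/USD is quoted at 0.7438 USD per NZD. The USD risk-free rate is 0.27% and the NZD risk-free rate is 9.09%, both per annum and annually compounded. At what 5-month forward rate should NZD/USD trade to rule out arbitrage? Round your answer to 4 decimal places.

0.7181

By covered interest parity, F = S · (1+r_USD)^T / (1+r_NZD)^T
= 0.7438 × 1.001124 / 1.036916 = 0.7438 × 0.965482
F = 0.7181 USD per NZD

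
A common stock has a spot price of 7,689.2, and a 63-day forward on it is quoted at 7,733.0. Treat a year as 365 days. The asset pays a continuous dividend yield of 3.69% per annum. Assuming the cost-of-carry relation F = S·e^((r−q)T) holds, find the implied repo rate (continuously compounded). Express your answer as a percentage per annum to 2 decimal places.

From F = S·e^((r−q)T): (r − q) = ln(F/S)/T
ln(7733.0/7689.2) = ln(1.005696) = 0.005680
(r − q) = 0.005680 / (63/365) = 0.032908
r = ln(F/S)/T + q = 0.032908 + 0.0369 = 0.069808
r = 6.98%

6.98%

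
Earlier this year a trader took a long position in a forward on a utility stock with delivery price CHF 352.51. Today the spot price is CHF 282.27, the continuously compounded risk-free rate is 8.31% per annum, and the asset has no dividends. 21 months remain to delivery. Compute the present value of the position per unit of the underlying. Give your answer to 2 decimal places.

Current fair forward for the remaining 21 months: F = S·e^(r·T), r = 0.0831
F = 282.27 · e^(0.0831 × 21/12) = 282.27 × 1.156531 = 326.4540
Value of long forward = (F − K)·e^(−rT) = (326.4540 − 352.51) · e^(−0.0831·21/12)
= -26.0560 × 0.864655 = -22.53

-CHF 22.53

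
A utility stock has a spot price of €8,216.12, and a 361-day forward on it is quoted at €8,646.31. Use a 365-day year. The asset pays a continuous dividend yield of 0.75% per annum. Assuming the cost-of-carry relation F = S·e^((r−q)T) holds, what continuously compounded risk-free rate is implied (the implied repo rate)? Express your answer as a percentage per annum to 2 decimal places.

5.91%

From F = S·e^((r−q)T): (r − q) = ln(F/S)/T
ln(8646.31/8216.12) = ln(1.052359) = 0.051034
(r − q) = 0.051034 / (361/365) = 0.051599
r = ln(F/S)/T + q = 0.051599 + 0.0075 = 0.059099
r = 5.91%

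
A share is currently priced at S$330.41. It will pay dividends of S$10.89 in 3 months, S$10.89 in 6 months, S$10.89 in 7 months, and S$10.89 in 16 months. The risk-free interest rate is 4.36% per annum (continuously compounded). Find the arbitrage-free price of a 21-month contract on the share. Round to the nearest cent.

S$310.93

PV(dividends) I = 10.89·e^(−0.0436·3/12) + 10.89·e^(−0.0436·6/12) + 10.89·e^(−0.0436·7/12) + 10.89·e^(−0.0436·16/12)
I = 10.7719 + 10.6552 + 10.6165 + 10.2750 = 42.3186
F = (S − I)·e^(rT) = (330.41 − 42.3186) · e^(0.0436·21/12)
= 288.0914 · e^0.076300 = 288.0914 × 1.079286 = S$310.93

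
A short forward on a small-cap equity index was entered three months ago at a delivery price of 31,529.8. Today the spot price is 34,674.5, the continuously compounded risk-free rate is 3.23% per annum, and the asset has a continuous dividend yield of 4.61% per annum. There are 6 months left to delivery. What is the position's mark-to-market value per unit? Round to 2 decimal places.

-2859.71

Current fair forward for the remaining 6 months: F = S·e^((r − q)·T), (r − q) = 0.0323 − 0.0461 = -0.0138
F = 34674.5 · e^(-0.0138 × 6/12) = 34674.5 × 0.99312375 = 34436.0695
Value of long forward = (F − K)·e^(−rT) = (34436.0695 − 31529.8) · e^(−0.0323·6/12)
= 2906.2695 × 0.98397971 = 2859.71
Short position value = −(long value) = -2859.71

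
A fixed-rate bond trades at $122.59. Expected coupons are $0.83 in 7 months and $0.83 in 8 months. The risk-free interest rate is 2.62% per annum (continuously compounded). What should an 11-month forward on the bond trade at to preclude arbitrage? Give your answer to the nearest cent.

PV(coupons) I = 0.83·e^(−0.0262·7/12) + 0.83·e^(−0.0262·8/12)
I = 0.8174 + 0.8156 = 1.6330
F = (S − I)·e^(rT) = (122.59 − 1.6330) · e^(0.0262·11/12)
= 120.9570 · e^0.024017 = 120.9570 × 1.024308 = $123.90

$123.90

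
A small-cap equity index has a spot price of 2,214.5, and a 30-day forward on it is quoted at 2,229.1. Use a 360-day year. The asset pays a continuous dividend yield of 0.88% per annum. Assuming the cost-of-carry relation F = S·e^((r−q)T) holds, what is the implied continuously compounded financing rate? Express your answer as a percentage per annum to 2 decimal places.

From F = S·e^((r−q)T): (r − q) = ln(F/S)/T
ln(2229.1/2214.5) = ln(1.006593) = 0.006571
(r − q) = 0.006571 / (30/360) = 0.078852
r = ln(F/S)/T + q = 0.078852 + 0.0088 = 0.087652
r = 8.77%

8.77%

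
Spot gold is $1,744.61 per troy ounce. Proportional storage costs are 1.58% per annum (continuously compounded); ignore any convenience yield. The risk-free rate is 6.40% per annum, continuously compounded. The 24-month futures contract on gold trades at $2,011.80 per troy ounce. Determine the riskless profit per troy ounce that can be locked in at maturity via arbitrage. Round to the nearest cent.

$34.70 per troy ounce

Fair futures: F* = S·e^(carry·T), with carry = (r + u) = 0.0640 + 0.0158 = 0.0798
F* = 1744.61 · e^(0.0798 × 24/12) = 1744.61 · e^0.15960000 = 1744.61 × 1.17304156 = $2046.5000
Market $2011.80 < fair $2046.5000: forward underpriced → reverse cash-and-carry (short spot, go long the forward).
At maturity, profit = |F_mkt − F*| = |2011.80 − 2046.5000| = $34.70 per troy ounce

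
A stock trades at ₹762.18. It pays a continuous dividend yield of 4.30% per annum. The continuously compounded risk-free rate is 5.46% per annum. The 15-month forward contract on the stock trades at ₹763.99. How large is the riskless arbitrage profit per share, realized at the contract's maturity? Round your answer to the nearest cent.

Fair forward: F* = S·e^(carry·T), with carry = (r − q) = 0.0546 − 0.0430 = 0.0116
F* = 762.18 · e^(0.0116 × 15/12) = 762.18 · e^0.014500 = 762.18 × 1.014606 = ₹773.3124
Market ₹763.99 < fair ₹773.3124: forward underpriced → reverse cash-and-carry (short spot, go long the forward).
At maturity, profit = |F_mkt − F*| = |763.99 − 773.3124| = ₹9.32 per share

₹9.32 per share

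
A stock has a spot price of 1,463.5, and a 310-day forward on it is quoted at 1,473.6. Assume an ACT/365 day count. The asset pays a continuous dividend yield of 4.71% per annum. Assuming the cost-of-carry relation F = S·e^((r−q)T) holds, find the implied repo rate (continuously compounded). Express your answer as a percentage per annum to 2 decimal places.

From F = S·e^((r−q)T): (r − q) = ln(F/S)/T
ln(1473.6/1463.5) = ln(1.006901) = 0.006877
(r − q) = 0.006877 / (310/365) = 0.008097
r = ln(F/S)/T + q = 0.008097 + 0.0471 = 0.055197
r = 5.52%

5.52%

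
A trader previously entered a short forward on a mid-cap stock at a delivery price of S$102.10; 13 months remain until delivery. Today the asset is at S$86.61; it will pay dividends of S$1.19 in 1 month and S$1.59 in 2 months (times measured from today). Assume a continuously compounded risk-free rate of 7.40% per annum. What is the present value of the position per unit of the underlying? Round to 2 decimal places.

PV(remaining dividends) I = 1.19·e^(−0.0740·1/12) + 1.59·e^(−0.0740·2/12) = 2.7532
Current forward F = (S − I)·e^(rT) = (86.61 − 2.7532)·e^(0.0740·13/12) = 83.8568 × 1.083468 = 90.8562
Value (long) = (F − K)·e^(−rT) = (90.8562 − 102.10) × 0.922963 = -10.3776
Short position value = −(long value) = S$10.38

S$10.38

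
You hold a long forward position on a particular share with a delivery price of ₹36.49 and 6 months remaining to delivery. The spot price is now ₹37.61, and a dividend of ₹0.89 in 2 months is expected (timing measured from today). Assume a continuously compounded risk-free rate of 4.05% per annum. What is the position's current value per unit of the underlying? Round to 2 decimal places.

₹0.97

PV(remaining dividends) I = 0.89·e^(−0.0405·2/12) = 0.8840
Current forward F = (S − I)·e^(rT) = (37.61 − 0.8840)·e^(0.0405·6/12) = 36.7260 × 1.020456 = 37.4773
Value (long) = (F − K)·e^(−rT) = (37.4773 − 36.49) × 0.979954 = 0.9675
Value = ₹0.97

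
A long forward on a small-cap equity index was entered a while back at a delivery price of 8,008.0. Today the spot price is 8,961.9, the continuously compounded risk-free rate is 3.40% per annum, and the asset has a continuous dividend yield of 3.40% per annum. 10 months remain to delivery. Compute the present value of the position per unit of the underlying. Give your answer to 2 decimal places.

927.25

Current fair forward for the remaining 10 months: F = S·e^((r − q)·T), (r − q) = 0.0340 − 0.0340 = 0.0000
F = 8961.9 · e^(0.0000 × 10/12) = 8961.9 × 1.00000000 = 8961.9000
Value of long forward = (F − K)·e^(−rT) = (8961.9000 − 8008.0) · e^(−0.0340·10/12)
= 953.9000 × 0.97206429 = 927.25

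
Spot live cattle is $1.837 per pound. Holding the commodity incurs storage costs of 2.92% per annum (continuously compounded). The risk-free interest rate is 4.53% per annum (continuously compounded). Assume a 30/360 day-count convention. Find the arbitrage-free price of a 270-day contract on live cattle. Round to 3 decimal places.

$1.943 per pound

Net carry = r + u − y = 0.0453 + 0.0292 − 0.0000 = 0.0745
F = S·e^((r+u−y)T) = 1.837 · e^(0.0745 × 270/360) = 1.837 · e^0.055875
= 1.837 × 1.057465 = $1.943 per pound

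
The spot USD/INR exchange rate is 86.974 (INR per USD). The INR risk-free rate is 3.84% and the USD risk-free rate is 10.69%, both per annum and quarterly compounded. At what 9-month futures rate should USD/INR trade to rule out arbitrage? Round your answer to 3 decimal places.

By covered interest parity, F = S · (1+r_INR/4)^(4T) / (1+r_USD/4)^(4T)
= 86.974 × 1.029077 / 1.082337 = 86.974 × 0.950792
F = 82.694 INR per USD

82.694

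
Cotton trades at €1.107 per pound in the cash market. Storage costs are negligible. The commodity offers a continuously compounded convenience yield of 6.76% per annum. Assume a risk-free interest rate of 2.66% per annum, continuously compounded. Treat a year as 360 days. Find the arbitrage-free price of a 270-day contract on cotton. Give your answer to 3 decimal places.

Net carry = r + u − y = 0.0266 + 0.0000 − 0.0676 = -0.0410
F = S·e^((r+u−y)T) = 1.107 · e^(-0.0410 × 270/360) = 1.107 · e^-0.030750
= 1.107 × 0.969718 = €1.073 per pound

€1.073 per pound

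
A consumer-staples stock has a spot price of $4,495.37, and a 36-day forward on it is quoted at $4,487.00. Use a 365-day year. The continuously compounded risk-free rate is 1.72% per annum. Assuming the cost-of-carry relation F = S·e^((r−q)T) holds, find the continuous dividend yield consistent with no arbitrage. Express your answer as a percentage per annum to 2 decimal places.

From F = S·e^((r−q)T): (r − q) = ln(F/S)/T
ln(4487.00/4495.37) = ln(0.998138) = -0.001864
(r − q) = -0.001864 / (36/365) = -0.018899
q = r − ln(F/S)/T = 0.0172 + 0.018899 = 0.036099
q = 3.61%

3.61%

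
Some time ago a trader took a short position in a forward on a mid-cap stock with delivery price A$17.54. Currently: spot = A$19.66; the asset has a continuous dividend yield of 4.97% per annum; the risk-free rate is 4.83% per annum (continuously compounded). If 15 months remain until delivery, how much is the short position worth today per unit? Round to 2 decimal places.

-A$1.96

Current fair forward for the remaining 15 months: F = S·e^((r − q)·T), (r − q) = 0.0483 − 0.0497 = -0.0014
F = 19.66 · e^(-0.0014 × 15/12) = 19.66 × 0.998252 = 19.6256
Value of long forward = (F − K)·e^(−rT) = (19.6256 − 17.54) · e^(−0.0483·15/12)
= 2.0856 × 0.941411 = 1.96
Short position value = −(long value) = -A$1.96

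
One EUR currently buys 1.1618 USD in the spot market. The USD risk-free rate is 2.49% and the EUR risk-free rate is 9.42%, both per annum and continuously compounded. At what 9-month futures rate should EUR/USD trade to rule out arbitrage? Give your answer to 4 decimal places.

F = S·e^((r_USD − r_EUR)T) = 1.1618 · e^((0.0249 − 0.0942) × 9/12)
= 1.1618 · e^-0.051975 = 1.1618 × 0.949353
F = 1.1030 USD per EUR

1.1030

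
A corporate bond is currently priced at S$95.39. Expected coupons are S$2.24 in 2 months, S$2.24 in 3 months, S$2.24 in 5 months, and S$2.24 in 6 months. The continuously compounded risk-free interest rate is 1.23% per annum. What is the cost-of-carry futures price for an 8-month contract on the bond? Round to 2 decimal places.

S$87.18

PV(coupons) I = 2.24·e^(−0.0123·2/12) + 2.24·e^(−0.0123·3/12) + 2.24·e^(−0.0123·5/12) + 2.24·e^(−0.0123·6/12)
I = 2.2354 + 2.2331 + 2.2285 + 2.2263 = 8.9233
F = (S − I)·e^(rT) = (95.39 − 8.9233) · e^(0.0123·8/12)
= 86.4667 · e^0.008200 = 86.4667 × 1.008234 = S$87.18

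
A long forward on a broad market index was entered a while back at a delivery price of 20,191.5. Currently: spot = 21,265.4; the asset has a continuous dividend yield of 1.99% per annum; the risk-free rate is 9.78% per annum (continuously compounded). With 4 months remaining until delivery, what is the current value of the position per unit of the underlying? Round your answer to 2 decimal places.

Current fair forward for the remaining 4 months: F = S·e^((r − q)·T), (r − q) = 0.0978 − 0.0199 = 0.0779
F = 21265.4 · e^(0.0779 × 4/12) = 21265.4 × 1.02630674 = 21824.8233
Value of long forward = (F − K)·e^(−rT) = (21824.8233 − 20191.5) · e^(−0.0978·4/12)
= 1633.3233 × 0.96792565 = 1580.94

1580.94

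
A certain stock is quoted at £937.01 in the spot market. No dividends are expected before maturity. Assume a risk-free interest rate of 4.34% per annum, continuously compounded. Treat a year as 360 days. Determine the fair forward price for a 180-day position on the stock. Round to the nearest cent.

F = S·e^(rT) = 937.01 · e^(0.0434 × 180/360)
= 937.01 · e^0.021700 = 937.01 × 1.021937
F = £957.57

£957.57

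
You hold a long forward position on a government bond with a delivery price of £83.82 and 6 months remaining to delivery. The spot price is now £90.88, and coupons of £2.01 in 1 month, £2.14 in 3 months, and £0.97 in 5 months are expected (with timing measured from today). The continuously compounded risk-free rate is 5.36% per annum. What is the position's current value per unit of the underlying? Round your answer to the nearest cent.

£4.22

PV(remaining coupons) I = 2.01·e^(−0.0536·1/12) + 2.14·e^(−0.0536·3/12) + 0.97·e^(−0.0536·5/12) = 5.0611
Current forward F = (S − I)·e^(rT) = (90.88 − 5.0611)·e^(0.0536·6/12) = 85.8189 × 1.027162 = 88.1499
Value (long) = (F − K)·e^(−rT) = (88.1499 − 83.82) × 0.973556 = 4.2154
Value = £4.22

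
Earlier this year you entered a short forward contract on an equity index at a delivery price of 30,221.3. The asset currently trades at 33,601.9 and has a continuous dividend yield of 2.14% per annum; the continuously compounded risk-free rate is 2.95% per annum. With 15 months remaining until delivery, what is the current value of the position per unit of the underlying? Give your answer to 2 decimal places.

Current fair forward for the remaining 15 months: F = S·e^((r − q)·T), (r − q) = 0.0295 − 0.0214 = 0.0081
F = 33601.9 · e^(0.0081 × 15/12) = 33601.9 × 1.01017643 = 33943.8474
Value of long forward = (F − K)·e^(−rT) = (33943.8474 − 30221.3) · e^(−0.0295·15/12)
= 3722.5474 × 0.96379660 = 3587.78
Short position value = −(long value) = -3587.78

-3587.78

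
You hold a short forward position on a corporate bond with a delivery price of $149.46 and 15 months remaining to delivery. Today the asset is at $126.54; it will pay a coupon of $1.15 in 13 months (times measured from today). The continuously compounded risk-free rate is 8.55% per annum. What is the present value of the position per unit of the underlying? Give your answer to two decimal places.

PV(remaining coupons) I = 1.15·e^(−0.0855·13/12) = 1.0483
Current forward F = (S − I)·e^(rT) = (126.54 − 1.0483)·e^(0.0855·15/12) = 125.4917 × 1.112795 = 139.6465
Value (long) = (F − K)·e^(−rT) = (139.6465 − 149.46) × 0.898638 = -8.8188
Short position value = −(long value) = $8.82

$8.82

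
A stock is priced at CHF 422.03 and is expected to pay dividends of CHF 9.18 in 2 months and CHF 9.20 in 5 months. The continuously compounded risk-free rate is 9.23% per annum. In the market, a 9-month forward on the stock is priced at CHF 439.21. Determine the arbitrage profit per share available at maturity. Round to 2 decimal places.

CHF 6.11 per share

PV(dividends) I = 9.18·e^(−0.0923·2/12) + 9.20·e^(−0.0923·5/12) = 17.8928
Fair forward F* = (S − I)·e^(rT) = (422.03 − 17.8928)·e^0.069225 = 404.1372 × 1.071677 = 433.1045
Market CHF 439.21 > fair 433.1045: forward overpriced → cash-and-carry (borrow at r, buy the stock and collect the dividends, short the forward).
Profit at T = |F_mkt − F*| = |439.21 − 433.1045| = CHF 6.11 per share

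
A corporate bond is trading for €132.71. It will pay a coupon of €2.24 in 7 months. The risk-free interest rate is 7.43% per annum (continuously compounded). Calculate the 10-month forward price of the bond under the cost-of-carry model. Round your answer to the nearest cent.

PV(coupons) I = 2.24·e^(−0.0743·7/12)
I = 2.1450
F = (S − I)·e^(rT) = (132.71 − 2.1450) · e^(0.0743·10/12)
= 130.5650 · e^0.061917 = 130.5650 × 1.063874 = €138.90

€138.90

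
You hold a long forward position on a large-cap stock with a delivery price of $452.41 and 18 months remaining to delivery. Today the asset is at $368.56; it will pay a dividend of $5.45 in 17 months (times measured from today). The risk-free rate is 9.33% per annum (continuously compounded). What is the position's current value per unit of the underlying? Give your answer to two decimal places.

PV(remaining dividends) I = 5.45·e^(−0.0933·17/12) = 4.7752
Current forward F = (S − I)·e^(rT) = (368.56 − 4.7752)·e^(0.0933·18/12) = 363.7848 × 1.150216 = 418.4311
Value (long) = (F − K)·e^(−rT) = (418.4311 − 452.41) × 0.869402 = -29.5413
Value = -$29.54

-$29.54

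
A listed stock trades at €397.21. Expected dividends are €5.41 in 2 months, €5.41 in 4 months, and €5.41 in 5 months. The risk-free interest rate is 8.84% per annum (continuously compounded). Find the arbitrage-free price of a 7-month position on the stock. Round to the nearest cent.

PV(dividends) I = 5.41·e^(−0.0884·2/12) + 5.41·e^(−0.0884·4/12) + 5.41·e^(−0.0884·5/12)
I = 5.3309 + 5.2529 + 5.2144 = 15.7982
F = (S − I)·e^(rT) = (397.21 − 15.7982) · e^(0.0884·7/12)
= 381.4118 · e^0.051567 = 381.4118 × 1.052920 = €401.60

€401.60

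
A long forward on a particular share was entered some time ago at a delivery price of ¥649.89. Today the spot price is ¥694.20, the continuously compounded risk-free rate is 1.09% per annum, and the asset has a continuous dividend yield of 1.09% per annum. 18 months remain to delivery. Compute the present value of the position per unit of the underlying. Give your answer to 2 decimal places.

¥43.59

Current fair forward for the remaining 18 months: F = S·e^((r − q)·T), (r − q) = 0.0109 − 0.0109 = 0.0000
F = 694.20 · e^(0.0000 × 18/12) = 694.20 × 1.000000 = 694.2000
Value of long forward = (F − K)·e^(−rT) = (694.2000 − 649.89) · e^(−0.0109·18/12)
= 44.3100 × 0.983783 = 43.59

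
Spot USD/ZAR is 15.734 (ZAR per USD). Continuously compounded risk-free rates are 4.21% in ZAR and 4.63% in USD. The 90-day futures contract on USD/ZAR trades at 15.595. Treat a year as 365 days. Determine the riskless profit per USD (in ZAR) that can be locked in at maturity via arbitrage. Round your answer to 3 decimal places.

0.123 per USD (in ZAR)

Fair futures: F* = S·e^(carry·T), with carry = (r_ZAR − r_USD) = 0.0421 − 0.0463 = -0.0042
F* = 15.734 · e^(-0.0042 × 90/365) = 15.734 · e^-0.001036 = 15.734 × 0.998965 = 15.7177
Market 15.595 < fair 15.7177: forward underpriced → reverse cash-and-carry (short spot, go long the forward).
At maturity, profit = |F_mkt − F*| = |15.595 − 15.7177| = 0.123 per USD (in ZAR)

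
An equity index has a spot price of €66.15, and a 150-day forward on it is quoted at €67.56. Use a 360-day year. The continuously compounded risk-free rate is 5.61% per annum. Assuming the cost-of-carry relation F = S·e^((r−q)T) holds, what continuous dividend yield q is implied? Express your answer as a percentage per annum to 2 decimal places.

From F = S·e^((r−q)T): (r − q) = ln(F/S)/T
ln(67.56/66.15) = ln(1.021315) = 0.021091
(r − q) = 0.021091 / (150/360) = 0.050618
q = r − ln(F/S)/T = 0.0561 − 0.050618 = 0.005482
q = 0.55%

0.55%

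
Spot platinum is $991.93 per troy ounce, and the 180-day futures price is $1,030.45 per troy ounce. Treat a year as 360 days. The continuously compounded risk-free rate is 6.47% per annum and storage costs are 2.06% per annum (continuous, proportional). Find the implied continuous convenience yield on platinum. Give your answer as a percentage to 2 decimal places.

F = S·e^((r+u−y)T) ⇒ (r+u−y) = ln(F/S)/T
ln(1030.45/991.93) = 0.038098; /T ⇒ 0.076196
y = r + u − ln(F/S)/T = 0.0647 + 0.0206 − 0.076196 = 0.009104
y = 0.91%

0.91%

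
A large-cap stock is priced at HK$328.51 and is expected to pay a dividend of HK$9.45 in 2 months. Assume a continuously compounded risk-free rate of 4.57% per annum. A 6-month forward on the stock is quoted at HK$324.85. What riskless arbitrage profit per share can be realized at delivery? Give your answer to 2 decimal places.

HK$1.66 per share

PV(dividends) I = 9.45·e^(−0.0457·2/12) = 9.3783
Fair forward F* = (S − I)·e^(rT) = (328.51 − 9.3783)·e^0.022850 = 319.1317 × 1.023113 = 326.5078
Market HK$324.85 < fair 326.5078: forward underpriced → reverse cash-and-carry (short the stock, invest proceeds at r, pay the dividends, go long the forward).
Profit at T = |F_mkt − F*| = |324.85 − 326.5078| = HK$1.66 per share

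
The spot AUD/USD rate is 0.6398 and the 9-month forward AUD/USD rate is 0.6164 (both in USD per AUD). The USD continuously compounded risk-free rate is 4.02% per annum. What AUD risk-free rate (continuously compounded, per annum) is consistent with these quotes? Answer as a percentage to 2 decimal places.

8.99%

F = S·e^((r_USD − r_AUD)T) ⇒ r_AUD = r_USD − ln(F/S)/T
ln(0.6164/0.6398) = -0.037260; /(9/12) = -0.049680
r_AUD = 0.0402 + 0.049680 = 0.089880
r_AUD = 8.99%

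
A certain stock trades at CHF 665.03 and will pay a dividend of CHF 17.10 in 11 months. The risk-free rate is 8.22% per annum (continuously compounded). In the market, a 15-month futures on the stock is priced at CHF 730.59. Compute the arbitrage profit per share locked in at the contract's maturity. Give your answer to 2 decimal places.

CHF 11.17 per share

PV(dividends) I = 17.10·e^(−0.0822·11/12) = 15.8589
Fair futures F* = (S − I)·e^(rT) = (665.03 − 15.8589)·e^0.102750 = 649.1711 × 1.108214 = 719.4205
Market CHF 730.59 > fair 719.4205: forward overpriced → cash-and-carry (borrow at r, buy the stock and collect the dividends, short the forward).
Profit at T = |F_mkt − F*| = |730.59 − 719.4205| = CHF 11.17 per share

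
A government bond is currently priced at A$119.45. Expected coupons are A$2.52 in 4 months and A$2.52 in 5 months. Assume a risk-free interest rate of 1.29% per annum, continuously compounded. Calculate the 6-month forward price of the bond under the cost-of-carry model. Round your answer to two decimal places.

A$115.17

PV(coupons) I = 2.52·e^(−0.0129·4/12) + 2.52·e^(−0.0129·5/12)
I = 2.5092 + 2.5065 = 5.0157
F = (S − I)·e^(rT) = (119.45 − 5.0157) · e^(0.0129·6/12)
= 114.4343 · e^0.006450 = 114.4343 × 1.006471 = A$115.17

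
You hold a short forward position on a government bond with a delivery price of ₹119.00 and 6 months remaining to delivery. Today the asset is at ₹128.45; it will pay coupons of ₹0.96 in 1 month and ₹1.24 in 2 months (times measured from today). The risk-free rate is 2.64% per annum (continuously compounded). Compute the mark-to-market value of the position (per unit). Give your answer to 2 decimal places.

-₹8.82

PV(remaining coupons) I = 0.96·e^(−0.0264·1/12) + 1.24·e^(−0.0264·2/12) = 2.1924
Current forward F = (S − I)·e^(rT) = (128.45 − 2.1924)·e^(0.0264·6/12) = 126.2576 × 1.013288 = 127.9353
Value (long) = (F − K)·e^(−rT) = (127.9353 − 119.00) × 0.986887 = 8.8181
Short position value = −(long value) = -₹8.82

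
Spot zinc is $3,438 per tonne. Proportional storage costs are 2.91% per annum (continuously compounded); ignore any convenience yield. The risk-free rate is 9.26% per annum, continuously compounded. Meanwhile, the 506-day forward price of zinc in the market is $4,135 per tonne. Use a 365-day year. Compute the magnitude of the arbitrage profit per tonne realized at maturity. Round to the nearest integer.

Fair forward: F* = S·e^(carry·T), with carry = (r + u) = 0.0926 + 0.0291 = 0.1217
F* = 3438 · e^(0.1217 × 506/365) = 3438 · e^0.168713 = 3438 × 1.183780 = $4069.8356
Market $4135 > fair $4069.8356: forward overpriced → cash-and-carry (buy spot, short the forward).
At maturity, profit = |F_mkt − F*| = |4135 − 4069.8356| = $65 per tonne

$65 per tonne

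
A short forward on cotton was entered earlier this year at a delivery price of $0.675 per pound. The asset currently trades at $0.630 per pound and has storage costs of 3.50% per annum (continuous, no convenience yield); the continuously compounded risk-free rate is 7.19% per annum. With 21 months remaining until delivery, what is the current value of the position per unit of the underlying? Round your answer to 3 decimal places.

Current fair forward for the remaining 21 months: F = S·e^((r + u)·T), (r + u) = 0.0719 + 0.0350 = 0.1069
F = 0.630 · e^(0.1069 × 21/12) = 0.630 × 1.205718 = 0.7596
Value of long forward = (F − K)·e^(−rT) = (0.7596 − 0.675) · e^(−0.0719·21/12)
= 0.0846 × 0.881769 = 0.075
Short position value = −(long value) = -$0.075

-$0.075 per pound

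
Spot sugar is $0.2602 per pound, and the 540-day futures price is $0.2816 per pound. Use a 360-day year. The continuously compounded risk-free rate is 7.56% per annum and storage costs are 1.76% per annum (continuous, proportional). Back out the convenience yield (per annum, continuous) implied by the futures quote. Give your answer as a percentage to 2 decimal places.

4.05%

F = S·e^((r+u−y)T) ⇒ (r+u−y) = ln(F/S)/T
ln(0.2816/0.2602) = 0.079037; /T ⇒ 0.052691
y = r + u − ln(F/S)/T = 0.0756 + 0.0176 − 0.052691 = 0.040509
y = 4.05%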